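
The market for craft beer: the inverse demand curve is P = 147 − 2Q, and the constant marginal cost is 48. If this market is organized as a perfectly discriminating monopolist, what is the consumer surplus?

A perfectly discriminating monopolist sells every unit with P(Q) ≥ MC(Q), so output equals the competitive quantity Q = 49.5. Each buyer pays their reservation price, so CS = 0 and the firm captures all surplus.
CS = 0.

CS = 0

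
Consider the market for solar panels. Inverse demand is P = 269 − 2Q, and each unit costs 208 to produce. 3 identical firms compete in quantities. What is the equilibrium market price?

P = 223.25

With 3 symmetric Cournot firms, each firm's FOC gives 269 − 8q = 208, so q = 7.625, Q = 3·7.625 = 22.875, and P = 223.25.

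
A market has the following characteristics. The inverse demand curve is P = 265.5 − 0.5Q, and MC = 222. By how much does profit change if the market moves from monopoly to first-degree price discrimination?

Profit rises by 946.125

Monopoly sets MR = MC: 265.5 − Q = 222 ⇒ Q = 43.5, P = 265.5 − 0.5·43.5 = 243.75.
Profit = (243.75 − 222)·43.5 = 946.125.
Under first-degree price discrimination the firm charges each unit its demand price and produces up to where P = MC, i.e. Q = 87. Consumer surplus is zero; producer surplus equals total surplus.
PS equals the full surplus area, 1892.25. Profit = 1892.25 = 1892.25.
Change in profit: 1892.25 − 946.125 = 946.125.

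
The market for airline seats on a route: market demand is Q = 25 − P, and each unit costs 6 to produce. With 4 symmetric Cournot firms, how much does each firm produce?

Inverting demand: P = 25 − Q.
Cournot with 4 identical firms: the symmetric best-response condition is 25 − 5q = 6. Each firm produces q = 3.8, total output Q = 15.2, price P = 9.8.

q_i = 3.8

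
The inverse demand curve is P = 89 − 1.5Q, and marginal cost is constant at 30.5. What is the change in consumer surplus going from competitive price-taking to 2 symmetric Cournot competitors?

Perfect competition: P = MC = 30.5, so 89 − 1.5Q = 30.5 and Q = 39.
CS = ½·(89 − 30.5)·39 = 1140.75.
With 2 symmetric Cournot firms, each firm's FOC gives 89 − 4.5q = 30.5, so q = 13, Q = 2·13 = 26, and P = 50.
CS = ½·(89 − 50)·26 = 507.
Change in consumer surplus: 507 − 1140.75 = −633.75.

Consumer surplus falls by 633.75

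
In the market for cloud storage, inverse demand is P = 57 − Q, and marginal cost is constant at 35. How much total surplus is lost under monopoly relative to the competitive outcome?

DWL = 60.5

Under competition P = MC = 35, so Q = (57 − 35)/1 = 22.
A monopolist chooses Q where MR = MC. MR = 57 − 2Q; setting this equal to 35 gives Q = 11 and P = 46.
DWL is the triangle between Q = 11 and Q = 22: ½·(22 − 11)·(46 − 35) = 60.5.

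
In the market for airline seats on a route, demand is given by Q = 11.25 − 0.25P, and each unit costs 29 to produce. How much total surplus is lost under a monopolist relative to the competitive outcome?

DWL = 8

Inverting demand: P = 45 − 4Q.
Competitive firms price at marginal cost: P = 29, giving Q = 4.
A monopolist chooses Q where MR = MC. MR = 45 − 8Q; setting this equal to 29 gives Q = 2 and P = 37.
DWL is the triangle between Q = 2 and Q = 4: ½·(4 − 2)·(37 − 29) = 8.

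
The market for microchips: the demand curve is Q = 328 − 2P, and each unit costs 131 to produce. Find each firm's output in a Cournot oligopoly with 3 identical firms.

q_i = 16.5

Inverting demand: P = 164 − 0.5Q.
In a 3-firm Cournot equilibrium, symmetry and the first-order condition give q = (164 − 131)/(2) = 16.5. So Q = 49.5 and P = 139.25.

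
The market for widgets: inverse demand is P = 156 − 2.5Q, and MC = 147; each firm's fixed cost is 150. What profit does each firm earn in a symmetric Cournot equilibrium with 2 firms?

With 2 symmetric Cournot firms, each firm's FOC gives 156 − 7.5q = 147, so q = 1.2, Q = 2·1.2 = 2.4, and P = 150.
Each firm's profit = (150 − 147)·1.2 − 150 = −146.4.

π_i = −146.4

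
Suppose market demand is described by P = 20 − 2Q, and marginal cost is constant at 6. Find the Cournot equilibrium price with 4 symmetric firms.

P = 8.8

With 4 symmetric Cournot firms, each firm's FOC gives 20 − 10q = 6, so q = 1.4, Q = 4·1.4 = 5.6, and P = 8.8.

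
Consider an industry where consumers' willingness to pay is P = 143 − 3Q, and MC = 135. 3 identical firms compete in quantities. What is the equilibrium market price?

In a 3-firm Cournot equilibrium, symmetry and the first-order condition give q = (143 − 135)/(12) = 2/3. So Q = 2 and P = 137.

P = 137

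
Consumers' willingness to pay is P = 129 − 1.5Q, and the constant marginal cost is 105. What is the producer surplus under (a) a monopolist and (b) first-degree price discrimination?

Monopoly: PS = 96; Perfect PD: PS = 192

A monopolist chooses Q where MR = MC. MR = 129 − 3Q; setting this equal to 105 gives Q = 8 and P = 117.
PS = (117 − 105)·8 = 96.
Under first-degree price discrimination the firm charges each unit its demand price and produces up to where P = MC, i.e. Q = 16. Consumer surplus is zero; producer surplus equals total surplus.
PS = ½·(129 − 105)·16 = 192.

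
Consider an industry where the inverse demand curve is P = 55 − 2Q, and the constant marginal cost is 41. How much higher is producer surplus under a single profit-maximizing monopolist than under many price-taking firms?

Producer surplus rises by 24.5

Competitive firms price at marginal cost: P = 41, giving Q = 7.
PS = (41 − 41)·7 = 0.
A monopolist chooses Q where MR = MC. MR = 55 − 4Q; setting this equal to 41 gives Q = 3.5 and P = 48.
PS = (48 − 41)·3.5 = 24.5.
Change in producer surplus: 24.5 − 0 = 24.5.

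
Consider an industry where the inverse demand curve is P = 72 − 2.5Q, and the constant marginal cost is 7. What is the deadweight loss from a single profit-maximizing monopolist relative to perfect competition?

Under competition P = MC = 7, so Q = (72 − 7)/2.5 = 26.
A monopolist chooses Q where MR = MC. MR = 72 − 5Q; setting this equal to 7 gives Q = 13 and P = 39.5.
DWL is the triangle between Q = 13 and Q = 26: ½·(26 − 13)·(39.5 − 7) = 211.25.

DWL = 211.25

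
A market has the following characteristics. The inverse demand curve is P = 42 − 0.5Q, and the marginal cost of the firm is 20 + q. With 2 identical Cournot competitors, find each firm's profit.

In a 2-firm Cournot equilibrium, symmetry and the first-order condition give q = (42 − 20)/(2.5) = 8.8. So Q = 17.6 and P = 33.2.
Each firm's profit = 33.2·8.8 − (20·8.8 + ½·1·8.8²) = 77.44.

π_i = 77.44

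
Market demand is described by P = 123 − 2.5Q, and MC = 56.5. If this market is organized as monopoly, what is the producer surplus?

The monopolist equates marginal revenue to marginal cost: 123 − 5Q = 56.5, so Q = 13.3. From demand, P = 89.75.
PS = (89.75 − 56.5)·13.3 = 442.225.

PS = 442.225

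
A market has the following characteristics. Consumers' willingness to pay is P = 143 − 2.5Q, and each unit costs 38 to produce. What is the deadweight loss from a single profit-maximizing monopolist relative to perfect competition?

DWL = 551.25

Perfect competition: P = MC = 38, so 143 − 2.5Q = 38 and Q = 42.
A monopolist chooses Q where MR = MC. MR = 143 − 5Q; setting this equal to 38 gives Q = 21 and P = 90.5.
DWL is the triangle between Q = 21 and Q = 42: ½·(42 − 21)·(90.5 − 38) = 551.25.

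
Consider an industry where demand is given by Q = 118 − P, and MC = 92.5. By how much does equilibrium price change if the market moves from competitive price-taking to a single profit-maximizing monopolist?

Inverting demand: P = 118 − Q.
Under competition P = MC = 92.5, so Q = (118 − 92.5)/1 = 25.5.
The monopolist equates marginal revenue to marginal cost: 118 − 2Q = 92.5, so Q = 12.75. From demand, P = 105.25.
Change in equilibrium price: 105.25 − 92.5 = 12.75.

P rises by 12.75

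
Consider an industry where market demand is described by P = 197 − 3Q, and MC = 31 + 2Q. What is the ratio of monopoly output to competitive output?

Q_m/Q_c = 0.625

Monopoly sets MR = MC: 197 − 6Q = 31 + 2Q ⇒ Q = 20.75, P = 197 − 3·20.75 = 134.75.
Under competition P = MC: 197 − 3Q = 31 + 2Q ⇒ Q = 33.2, P = 97.4.
Ratio Q_m/Q_c = 20.75/33.2 = 0.625.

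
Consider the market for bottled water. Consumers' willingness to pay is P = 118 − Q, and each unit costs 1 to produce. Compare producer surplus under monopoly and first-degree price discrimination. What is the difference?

Monopoly sets MR = MC: 118 − 2Q = 1 ⇒ Q = 58.5, P = 118 − 58.5 = 59.5.
PS = (59.5 − 1)·58.5 = 3422.25.
With perfect price discrimination, output is the efficient level Q = 117 (where demand meets MC), but every buyer pays their willingness to pay: CS = 0 and PS = total surplus.
PS = ½·(118 − 1)·117 = 6844.5.
Change in producer surplus: 6844.5 − 3422.25 = 3422.25.

Producer surplus rises by 3422.25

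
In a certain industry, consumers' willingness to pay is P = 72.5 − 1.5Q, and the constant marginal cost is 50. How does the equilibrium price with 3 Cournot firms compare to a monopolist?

Cournot: P = 55.625; Monopoly: P = 61.25

With 3 symmetric Cournot firms, each firm's FOC gives 72.5 − 6q = 50, so q = 3.75, Q = 3·3.75 = 11.25, and P = 55.625.
A monopolist chooses Q where MR = MC. MR = 72.5 − 3Q; setting this equal to 50 gives Q = 7.5 and P = 61.25.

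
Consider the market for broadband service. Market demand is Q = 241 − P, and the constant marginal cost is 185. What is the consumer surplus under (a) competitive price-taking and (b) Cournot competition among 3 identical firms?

Inverting demand: P = 241 − Q.
Under competition P = MC = 185, so Q = (241 − 185)/1 = 56.
CS = ½·(241 − 185)·56 = 1568.
Cournot with 3 identical firms: the symmetric best-response condition is 241 − 4q = 185. Each firm produces q = 14, total output Q = 42, price P = 199.
CS = ½·(241 − 199)·42 = 882.

Competition: CS = 1568; Cournot: CS = 882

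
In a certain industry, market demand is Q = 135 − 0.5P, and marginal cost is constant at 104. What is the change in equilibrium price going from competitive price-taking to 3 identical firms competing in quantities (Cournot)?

Inverting demand: P = 270 − 2Q.
Perfect competition: P = MC = 104, so 270 − 2Q = 104 and Q = 83.
With 3 symmetric Cournot firms, each firm's FOC gives 270 − 8q = 104, so q = 20.75, Q = 3·20.75 = 62.25, and P = 145.5.
Change in equilibrium price: 145.5 − 104 = 41.5.

Equilibrium price rises by 41.5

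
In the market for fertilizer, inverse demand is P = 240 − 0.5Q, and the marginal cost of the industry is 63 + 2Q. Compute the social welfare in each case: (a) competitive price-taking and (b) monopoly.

Under competition P = MC: 240 − 0.5Q = 63 + 2Q ⇒ Q = 70.8, P = 204.6.
CS = ½·(240 − 204.6)·70.8 = 1253.16; PS = (204.6·70.8 − 63·70.8 − ½·2·70.8²) = 5012.64; TS = 6265.8.
The monopolist equates marginal revenue to marginal cost: 240 − Q = 63 + 2Q, so Q = 59. From demand, P = 210.5.
CS = ½·(240 − 210.5)·59 = 870.25; PS = (210.5·59 − 63·59 − ½·2·59²) = 5221.5; TS = 6091.75.

Competition: TS = 6265.8; Monopoly: TS = 6091.75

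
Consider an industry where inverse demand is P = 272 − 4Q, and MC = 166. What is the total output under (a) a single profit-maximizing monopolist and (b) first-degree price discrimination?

Monopoly: Q = 13.25; Perfect PD: Q = 26.5

Monopoly sets MR = MC: 272 − 8Q = 166 ⇒ Q = 13.25, P = 272 − 4·13.25 = 219.
A perfectly discriminating monopolist sells every unit with P(Q) ≥ MC(Q), so output equals the competitive quantity Q = 26.5. Each buyer pays their reservation price, so CS = 0 and the firm captures all surplus.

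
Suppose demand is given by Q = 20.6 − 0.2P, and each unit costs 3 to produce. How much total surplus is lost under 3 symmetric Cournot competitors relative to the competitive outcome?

Inverting demand: P = 103 − 5Q.
Competitive firms price at marginal cost: P = 3, giving Q = 20.
With 3 symmetric Cournot firms, each firm's FOC gives 103 − 20q = 3, so q = 5, Q = 3·5 = 15, and P = 28.
DWL is the triangle between Q = 15 and Q = 20: ½·(20 − 15)·(28 − 3) = 62.5.

DWL = 62.5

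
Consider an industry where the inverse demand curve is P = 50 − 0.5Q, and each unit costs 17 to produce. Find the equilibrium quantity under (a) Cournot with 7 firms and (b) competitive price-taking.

With 7 symmetric Cournot firms, each firm's FOC gives 50 − 4q = 17, so q = 8.25, Q = 7·8.25 = 57.75, and P = 21.125.
Perfect competition: P = MC = 17, so 50 − 0.5Q = 17 and Q = 66.

Cournot: Q = 57.75; Competition: Q = 66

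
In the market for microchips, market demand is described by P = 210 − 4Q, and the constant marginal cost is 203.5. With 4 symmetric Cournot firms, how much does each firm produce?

q_i = 0.325

In a 4-firm Cournot equilibrium, symmetry and the first-order condition give q = (210 − 203.5)/(20) = 0.325. So Q = 1.3 and P = 204.8.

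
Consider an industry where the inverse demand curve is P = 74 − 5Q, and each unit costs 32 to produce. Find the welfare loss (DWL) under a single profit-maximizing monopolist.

Under competition P = MC = 32, so Q = (74 − 32)/5 = 8.4.
Monopoly sets MR = MC: 74 − 10Q = 32 ⇒ Q = 4.2, P = 74 − 5·4.2 = 53.
DWL is the triangle between Q = 4.2 and Q = 8.4: ½·(8.4 − 4.2)·(53 − 32) = 44.1.

DWL = 44.1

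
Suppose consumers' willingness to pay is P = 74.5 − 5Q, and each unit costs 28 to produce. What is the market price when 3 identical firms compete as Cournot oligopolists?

With 3 symmetric Cournot firms, each firm's FOC gives 74.5 − 20q = 28, so q = 2.325, Q = 3·2.325 = 6.975, and P = 39.625.

P = 39.625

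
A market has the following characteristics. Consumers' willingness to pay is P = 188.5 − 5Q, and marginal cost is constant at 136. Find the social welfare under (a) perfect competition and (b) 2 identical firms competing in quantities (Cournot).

Under competition P = MC = 136, so Q = (188.5 − 136)/5 = 10.5.
CS = ½·(188.5 − 136)·10.5 = 275.625; PS = (136 − 136)·10.5 = 0; TS = 275.625.
With 2 symmetric Cournot firms, each firm's FOC gives 188.5 − 15q = 136, so q = 3.5, Q = 2·3.5 = 7, and P = 153.5.
CS = ½·(188.5 − 153.5)·7 = 122.5; PS = (153.5 − 136)·7 = 122.5; TS = 245.

Competition: TS = 275.625; Cournot: TS = 245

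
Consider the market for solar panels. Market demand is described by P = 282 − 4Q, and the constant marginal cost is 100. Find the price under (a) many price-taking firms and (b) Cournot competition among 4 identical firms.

Competitive firms price at marginal cost: P = 100, giving Q = 45.5.
Cournot with 4 identical firms: the symmetric best-response condition is 282 − 20q = 100. Each firm produces q = 9.1, total output Q = 36.4, price P = 136.4.

Competition: P = 100; Cournot: P = 136.4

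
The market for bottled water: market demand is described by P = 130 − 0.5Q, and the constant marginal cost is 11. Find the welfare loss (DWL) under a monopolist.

Perfect competition: P = MC = 11, so 130 − 0.5Q = 11 and Q = 238.
A monopolist chooses Q where MR = MC. MR = 130 − Q; setting this equal to 11 gives Q = 119 and P = 70.5.
DWL is the triangle between Q = 119 and Q = 238: ½·(238 − 119)·(70.5 − 11) = 3540.25.

DWL = 3540.25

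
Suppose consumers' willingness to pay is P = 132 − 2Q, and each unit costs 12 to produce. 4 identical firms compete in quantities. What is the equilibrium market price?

With 4 symmetric Cournot firms, each firm's FOC gives 132 − 10q = 12, so q = 12, Q = 4·12 = 48, and P = 36.

P = 36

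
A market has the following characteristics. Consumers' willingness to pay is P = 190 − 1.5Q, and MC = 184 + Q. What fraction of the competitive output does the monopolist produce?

Monopoly sets MR = MC: 190 − 3Q = 184 + Q ⇒ Q = 1.5, P = 190 − 1.5·1.5 = 187.75.
Under competition P = MC: 190 − 1.5Q = 184 + Q ⇒ Q = 2.4, P = 186.4.
Ratio Q_m/Q_c = 1.5/2.4 = 0.625.

Q_m/Q_c = 0.625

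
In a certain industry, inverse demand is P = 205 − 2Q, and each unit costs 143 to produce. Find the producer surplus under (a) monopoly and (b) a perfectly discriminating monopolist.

Monopoly sets MR = MC: 205 − 4Q = 143 ⇒ Q = 15.5, P = 205 − 2·15.5 = 174.
PS = (174 − 143)·15.5 = 480.5.
Under first-degree price discrimination the firm charges each unit its demand price and produces up to where P = MC, i.e. Q = 31. Consumer surplus is zero; producer surplus equals total surplus.
PS = ½·(205 − 143)·31 = 961.

Monopoly: PS = 480.5; Perfect PD: PS = 961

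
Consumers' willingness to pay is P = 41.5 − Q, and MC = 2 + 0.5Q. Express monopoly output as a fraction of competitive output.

The monopolist equates marginal revenue to marginal cost: 41.5 − 2Q = 2 + 0.5Q, so Q = 15.8. From demand, P = 25.7.
Competitive equilibrium sets price equal to marginal cost: 41.5 − Q = 2 + 0.5Q, so Q = 79/3 and P = 91/6.
Ratio Q_m/Q_c = 15.8/(79/3) = 0.6.

Q_m/Q_c = 0.6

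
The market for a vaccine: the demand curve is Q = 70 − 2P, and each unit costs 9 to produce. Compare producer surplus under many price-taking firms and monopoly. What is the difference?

Inverting demand: P = 35 − 0.5Q.
Perfect competition: P = MC = 9, so 35 − 0.5Q = 9 and Q = 52.
PS = (9 − 9)·52 = 0.
Monopoly sets MR = MC: 35 − Q = 9 ⇒ Q = 26, P = 35 − 0.5·26 = 22.
PS = (22 − 9)·26 = 338.
Change in producer surplus: 338 − 0 = 338.

PS rises by 338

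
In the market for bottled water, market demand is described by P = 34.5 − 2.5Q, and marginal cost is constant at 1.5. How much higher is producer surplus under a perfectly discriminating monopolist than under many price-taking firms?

Competitive firms price at marginal cost: P = 1.5, giving Q = 13.2.
PS = (1.5 − 1.5)·13.2 = 0.
With perfect price discrimination, output is the efficient level Q = 13.2 (where demand meets MC), but every buyer pays their willingness to pay: CS = 0 and PS = total surplus.
PS = ½·(34.5 − 1.5)·13.2 = 217.8.
Change in producer surplus: 217.8 − 0 = 217.8.

PS rises by 217.8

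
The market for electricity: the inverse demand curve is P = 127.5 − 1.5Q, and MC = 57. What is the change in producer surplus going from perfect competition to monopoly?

Under competition P = MC = 57, so Q = (127.5 − 57)/1.5 = 47.
PS = (57 − 57)·47 = 0.
The monopolist equates marginal revenue to marginal cost: 127.5 − 3Q = 57, so Q = 23.5. From demand, P = 92.25.
PS = (92.25 − 57)·23.5 = 828.375.
Change in producer surplus: 828.375 − 0 = 828.375.

Producer surplus rises by 828.375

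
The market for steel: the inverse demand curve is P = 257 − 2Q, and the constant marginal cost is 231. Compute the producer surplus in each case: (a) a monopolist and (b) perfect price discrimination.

A monopolist chooses Q where MR = MC. MR = 257 − 4Q; setting this equal to 231 gives Q = 6.5 and P = 244.
PS = (244 − 231)·6.5 = 84.5.
With perfect price discrimination, output is the efficient level Q = 13 (where demand meets MC), but every buyer pays their willingness to pay: CS = 0 and PS = total surplus.
PS = ½·(257 − 231)·13 = 169.

Monopoly: PS = 84.5; Perfect PD: PS = 169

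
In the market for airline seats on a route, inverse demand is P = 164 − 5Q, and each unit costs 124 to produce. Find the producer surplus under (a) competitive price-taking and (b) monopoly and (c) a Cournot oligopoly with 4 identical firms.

Under competition P = MC = 124, so Q = (164 − 124)/5 = 8.
PS = (124 − 124)·8 = 0.
A monopolist chooses Q where MR = MC. MR = 164 − 10Q; setting this equal to 124 gives Q = 4 and P = 144.
PS = (144 − 124)·4 = 80.
With 4 symmetric Cournot firms, each firm's FOC gives 164 − 25q = 124, so q = 1.6, Q = 4·1.6 = 6.4, and P = 132.
PS = (132 − 124)·6.4 = 51.2.

Competition: PS = 0; Monopoly: PS = 80; Cournot: PS = 51.2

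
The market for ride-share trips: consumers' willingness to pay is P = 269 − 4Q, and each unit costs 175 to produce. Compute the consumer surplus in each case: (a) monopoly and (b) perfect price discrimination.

A monopolist chooses Q where MR = MC. MR = 269 − 8Q; setting this equal to 175 gives Q = 11.75 and P = 222.
CS = ½·(269 − 222)·11.75 = 276.125.
A perfectly discriminating monopolist sells every unit with P(Q) ≥ MC(Q), so output equals the competitive quantity Q = 23.5. Each buyer pays their reservation price, so CS = 0 and the firm captures all surplus.
CS = 0.

Monopoly: CS = 276.125; Perfect PD: CS = 0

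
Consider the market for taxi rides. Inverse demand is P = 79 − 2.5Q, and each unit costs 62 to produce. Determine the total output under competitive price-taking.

Perfect competition: P = MC = 62, so 79 − 2.5Q = 62 and Q = 6.8.

Q = 6.8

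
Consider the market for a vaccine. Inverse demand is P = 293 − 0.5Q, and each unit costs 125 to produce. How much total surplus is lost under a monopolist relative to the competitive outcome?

DWL = 7056

Under competition P = MC = 125, so Q = (293 − 125)/0.5 = 336.
The monopolist equates marginal revenue to marginal cost: 293 − Q = 125, so Q = 168. From demand, P = 209.
DWL is the triangle between Q = 168 and Q = 336: ½·(336 − 168)·(209 − 125) = 7056.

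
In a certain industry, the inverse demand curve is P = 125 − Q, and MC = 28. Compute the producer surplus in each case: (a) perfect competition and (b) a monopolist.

Competition: PS = 0; Monopoly: PS = 2352.25

Perfect competition: P = MC = 28, so 125 − Q = 28 and Q = 97.
PS = (28 − 28)·97 = 0.
Monopoly sets MR = MC: 125 − 2Q = 28 ⇒ Q = 48.5, P = 125 − 48.5 = 76.5.
PS = (76.5 − 28)·48.5 = 2352.25.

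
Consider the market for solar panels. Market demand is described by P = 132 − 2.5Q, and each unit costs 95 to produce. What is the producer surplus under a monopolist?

PS = 136.9

A monopolist chooses Q where MR = MC. MR = 132 − 5Q; setting this equal to 95 gives Q = 7.4 and P = 113.5.
PS = (113.5 − 95)·7.4 = 136.9.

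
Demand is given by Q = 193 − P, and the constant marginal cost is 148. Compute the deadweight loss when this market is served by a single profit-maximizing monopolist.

Inverting demand: P = 193 − Q.
Perfect competition: P = MC = 148, so 193 − Q = 148 and Q = 45.
A monopolist chooses Q where MR = MC. MR = 193 − 2Q; setting this equal to 148 gives Q = 22.5 and P = 170.5.
DWL is the triangle between Q = 22.5 and Q = 45: ½·(45 − 22.5)·(170.5 − 148) = 253.125.

DWL = 253.125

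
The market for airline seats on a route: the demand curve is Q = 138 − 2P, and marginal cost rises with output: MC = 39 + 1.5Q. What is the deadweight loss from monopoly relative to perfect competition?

Inverting demand: P = 69 − 0.5Q.
Under competition P = MC: 69 − 0.5Q = 39 + 1.5Q ⇒ Q = 15, P = 61.5.
A monopolist chooses Q where MR = MC. MR = 69 − Q; setting this equal to 39 + 1.5Q gives Q = 12 and P = 63.
CS = ½·(69 − 61.5)·15 = 56.25; PS = (61.5·15 − 39·15 − ½·1.5·15²) = 168.75; TS = 225.
CS = ½·(69 − 63)·12 = 36; PS = (63·12 − 39·12 − ½·1.5·12²) = 180; TS = 216.
DWL = 225 − 216 = 9.

DWL = 9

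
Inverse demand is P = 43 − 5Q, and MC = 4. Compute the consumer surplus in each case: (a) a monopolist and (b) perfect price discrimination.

Monopoly: CS = 38.025; Perfect PD: CS = 0

The monopolist equates marginal revenue to marginal cost: 43 − 10Q = 4, so Q = 3.9. From demand, P = 23.5.
CS = ½·(43 − 23.5)·3.9 = 38.025.
With perfect price discrimination, output is the efficient level Q = 7.8 (where demand meets MC), but every buyer pays their willingness to pay: CS = 0 and PS = total surplus.
CS = 0.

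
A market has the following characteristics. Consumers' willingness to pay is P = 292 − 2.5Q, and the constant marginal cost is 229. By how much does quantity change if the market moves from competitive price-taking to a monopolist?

Q falls by 12.6

Under competition P = MC = 229, so Q = (292 − 229)/2.5 = 25.2.
A monopolist chooses Q where MR = MC. MR = 292 − 5Q; setting this equal to 229 gives Q = 12.6 and P = 260.5.
Change in quantity: 12.6 − 25.2 = −12.6.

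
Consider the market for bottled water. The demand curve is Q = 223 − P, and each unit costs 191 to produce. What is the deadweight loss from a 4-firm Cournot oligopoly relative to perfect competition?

Inverting demand: P = 223 − Q.
Competitive firms price at marginal cost: P = 191, giving Q = 32.
In a 4-firm Cournot equilibrium, symmetry and the first-order condition give q = (223 − 191)/(5) = 6.4. So Q = 25.6 and P = 197.4.
DWL is the triangle between Q = 25.6 and Q = 32: ½·(32 − 25.6)·(197.4 − 191) = 20.48.

DWL = 20.48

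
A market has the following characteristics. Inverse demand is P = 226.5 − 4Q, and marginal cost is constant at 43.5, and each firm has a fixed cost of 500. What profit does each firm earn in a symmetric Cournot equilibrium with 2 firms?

π_i = 430.25

Cournot with 2 identical firms: the symmetric best-response condition is 226.5 − 12q = 43.5. Each firm produces q = 15.25, total output Q = 30.5, price P = 104.5.
Each firm's profit = (104.5 − 43.5)·15.25 − 500 = 430.25.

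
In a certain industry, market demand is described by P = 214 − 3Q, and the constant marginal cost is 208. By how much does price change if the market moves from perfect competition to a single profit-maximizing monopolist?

P rises by 3

Under competition P = MC = 208, so Q = (214 − 208)/3 = 2.
The monopolist equates marginal revenue to marginal cost: 214 − 6Q = 208, so Q = 1. From demand, P = 211.
Change in price: 211 − 208 = 3.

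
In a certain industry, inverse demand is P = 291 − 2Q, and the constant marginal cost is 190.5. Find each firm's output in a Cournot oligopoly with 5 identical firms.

In a 5-firm Cournot equilibrium, symmetry and the first-order condition give q = (291 − 190.5)/(12) = 8.375. So Q = 41.875 and P = 207.25.

q_i = 8.375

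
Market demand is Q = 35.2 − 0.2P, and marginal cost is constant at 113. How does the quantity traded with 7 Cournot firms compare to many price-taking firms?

Cournot: Q = 11.025; Competition: Q = 12.6

Inverting demand: P = 176 − 5Q.
In a 7-firm Cournot equilibrium, symmetry and the first-order condition give q = (176 − 113)/(40) = 1.575. So Q = 11.025 and P = 120.875.
Under competition P = MC = 113, so Q = (176 − 113)/5 = 12.6.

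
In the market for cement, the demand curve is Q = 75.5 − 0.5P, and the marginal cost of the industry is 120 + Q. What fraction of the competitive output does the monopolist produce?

Q_m/Q_c = 0.6

Inverting demand: P = 151 − 2Q.
The monopolist equates marginal revenue to marginal cost: 151 − 4Q = 120 + Q, so Q = 6.2. From demand, P = 138.6.
Under competition P = MC: 151 − 2Q = 120 + Q ⇒ Q = 31/3, P = 391/3.
Ratio Q_m/Q_c = 6.2/(31/3) = 0.6.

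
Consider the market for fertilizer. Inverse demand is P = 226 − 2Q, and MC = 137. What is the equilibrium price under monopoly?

Monopoly sets MR = MC: 226 − 4Q = 137 ⇒ Q = 22.25, P = 226 − 2·22.25 = 181.5.

P = 181.5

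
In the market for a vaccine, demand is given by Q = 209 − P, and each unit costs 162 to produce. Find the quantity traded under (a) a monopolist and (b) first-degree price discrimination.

Monopoly: Q = 23.5; Perfect PD: Q = 47

Inverting demand: P = 209 − Q.
A monopolist chooses Q where MR = MC. MR = 209 − 2Q; setting this equal to 162 gives Q = 23.5 and P = 185.5.
Under first-degree price discrimination the firm charges each unit its demand price and produces up to where P = MC, i.e. Q = 47. Consumer surplus is zero; producer surplus equals total surplus.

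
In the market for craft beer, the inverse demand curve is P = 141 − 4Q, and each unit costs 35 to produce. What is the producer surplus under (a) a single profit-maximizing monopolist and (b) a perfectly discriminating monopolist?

The monopolist equates marginal revenue to marginal cost: 141 − 8Q = 35, so Q = 13.25. From demand, P = 88.
PS = (88 − 35)·13.25 = 702.25.
With perfect price discrimination, output is the efficient level Q = 26.5 (where demand meets MC), but every buyer pays their willingness to pay: CS = 0 and PS = total surplus.
PS = ½·(141 − 35)·26.5 = 1404.5.

Monopoly: PS = 702.25; Perfect PD: PS = 1404.5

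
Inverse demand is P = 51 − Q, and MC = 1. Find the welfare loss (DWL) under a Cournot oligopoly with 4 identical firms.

Perfect competition: P = MC = 1, so 51 − Q = 1 and Q = 50.
In a 4-firm Cournot equilibrium, symmetry and the first-order condition give q = (51 − 1)/(5) = 10. So Q = 40 and P = 11.
DWL is the triangle between Q = 40 and Q = 50: ½·(50 − 40)·(11 − 1) = 50.

DWL = 50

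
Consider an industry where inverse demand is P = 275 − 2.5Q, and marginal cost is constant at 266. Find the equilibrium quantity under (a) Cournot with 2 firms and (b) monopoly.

Cournot with 2 identical firms: the symmetric best-response condition is 275 − 7.5q = 266. Each firm produces q = 1.2, total output Q = 2.4, price P = 269.
A monopolist chooses Q where MR = MC. MR = 275 − 5Q; setting this equal to 266 gives Q = 1.8 and P = 270.5.

Cournot: Q = 2.4; Monopoly: Q = 1.8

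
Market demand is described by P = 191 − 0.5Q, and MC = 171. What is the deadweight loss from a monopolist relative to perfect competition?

DWL = 100

Under competition P = MC = 171, so Q = (191 − 171)/0.5 = 40.
A monopolist chooses Q where MR = MC. MR = 191 − Q; setting this equal to 171 gives Q = 20 and P = 181.
DWL is the triangle between Q = 20 and Q = 40: ½·(40 − 20)·(181 − 171) = 100.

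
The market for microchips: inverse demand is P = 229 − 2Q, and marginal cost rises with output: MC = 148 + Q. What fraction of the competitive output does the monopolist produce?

Q_m/Q_c = 0.6

A monopolist chooses Q where MR = MC. MR = 229 − 4Q; setting this equal to 148 + Q gives Q = 16.2 and P = 196.6.
Competitive equilibrium sets price equal to marginal cost: 229 − 2Q = 148 + Q, so Q = 27 and P = 175.
Ratio Q_m/Q_c = 16.2/27 = 0.6.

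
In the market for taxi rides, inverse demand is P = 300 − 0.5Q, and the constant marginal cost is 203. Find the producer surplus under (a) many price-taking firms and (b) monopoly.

Competitive firms price at marginal cost: P = 203, giving Q = 194.
PS = (203 − 203)·194 = 0.
Monopoly sets MR = MC: 300 − Q = 203 ⇒ Q = 97, P = 300 − 0.5·97 = 251.5.
PS = (251.5 − 203)·97 = 4704.5.

Competition: PS = 0; Monopoly: PS = 4704.5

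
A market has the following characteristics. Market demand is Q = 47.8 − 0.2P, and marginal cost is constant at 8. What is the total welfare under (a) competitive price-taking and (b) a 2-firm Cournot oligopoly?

Competition: TS = 5336.1; Cournot: TS = 4743.2

Inverting demand: P = 239 − 5Q.
Competitive firms price at marginal cost: P = 8, giving Q = 46.2.
CS = ½·(239 − 8)·46.2 = 5336.1; PS = (8 − 8)·46.2 = 0; TS = 5336.1.
In a 2-firm Cournot equilibrium, symmetry and the first-order condition give q = (239 − 8)/(15) = 15.4. So Q = 30.8 and P = 85.
CS = ½·(239 − 85)·30.8 = 2371.6; PS = (85 − 8)·30.8 = 2371.6; TS = 4743.2.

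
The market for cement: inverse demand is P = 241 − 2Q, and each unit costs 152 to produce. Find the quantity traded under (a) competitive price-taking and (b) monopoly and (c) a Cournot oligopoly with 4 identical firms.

Competition: Q = 44.5; Monopoly: Q = 22.25; Cournot: Q = 35.6

Competitive firms price at marginal cost: P = 152, giving Q = 44.5.
Monopoly sets MR = MC: 241 − 4Q = 152 ⇒ Q = 22.25, P = 241 − 2·22.25 = 196.5.
Cournot with 4 identical firms: the symmetric best-response condition is 241 − 10q = 152. Each firm produces q = 8.9, total output Q = 35.6, price P = 169.8.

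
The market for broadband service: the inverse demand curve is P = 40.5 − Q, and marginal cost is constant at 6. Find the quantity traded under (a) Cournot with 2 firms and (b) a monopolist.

Cournot: Q = 23; Monopoly: Q = 17.25

In a 2-firm Cournot equilibrium, symmetry and the first-order condition give q = (40.5 − 6)/(3) = 11.5. So Q = 23 and P = 17.5.
Monopoly sets MR = MC: 40.5 − 2Q = 6 ⇒ Q = 17.25, P = 40.5 − 17.25 = 23.25.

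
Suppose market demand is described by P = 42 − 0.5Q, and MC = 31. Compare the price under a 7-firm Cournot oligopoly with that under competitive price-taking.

Cournot: P = 32.375; Competition: P = 31

With 7 symmetric Cournot firms, each firm's FOC gives 42 − 4q = 31, so q = 2.75, Q = 7·2.75 = 19.25, and P = 32.375.
Perfect competition: P = MC = 31, so 42 − 0.5Q = 31 and Q = 22.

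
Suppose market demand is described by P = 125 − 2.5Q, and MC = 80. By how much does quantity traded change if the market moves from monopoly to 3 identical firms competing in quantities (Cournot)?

A monopolist chooses Q where MR = MC. MR = 125 − 5Q; setting this equal to 80 gives Q = 9 and P = 102.5.
Cournot with 3 identical firms: the symmetric best-response condition is 125 − 10q = 80. Each firm produces q = 4.5, total output Q = 13.5, price P = 91.25.
Change in quantity traded: 13.5 − 9 = 4.5.

Quantity traded rises by 4.5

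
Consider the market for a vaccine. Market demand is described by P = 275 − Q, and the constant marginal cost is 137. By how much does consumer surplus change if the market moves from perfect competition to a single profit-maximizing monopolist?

Perfect competition: P = MC = 137, so 275 − Q = 137 and Q = 138.
CS = ½·(275 − 137)·138 = 9522.
Monopoly sets MR = MC: 275 − 2Q = 137 ⇒ Q = 69, P = 275 − 69 = 206.
CS = ½·(275 − 206)·69 = 2380.5.
Change in consumer surplus: 2380.5 − 9522 = −7141.5.

CS falls by 7141.5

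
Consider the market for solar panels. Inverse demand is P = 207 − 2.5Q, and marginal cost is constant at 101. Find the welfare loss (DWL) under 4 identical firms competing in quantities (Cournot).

DWL = 89.888

Under competition P = MC = 101, so Q = (207 − 101)/2.5 = 42.4.
In a 4-firm Cournot equilibrium, symmetry and the first-order condition give q = (207 − 101)/(12.5) = 8.48. So Q = 33.92 and P = 122.2.
DWL is the triangle between Q = 33.92 and Q = 42.4: ½·(42.4 − 33.92)·(122.2 − 101) = 89.888.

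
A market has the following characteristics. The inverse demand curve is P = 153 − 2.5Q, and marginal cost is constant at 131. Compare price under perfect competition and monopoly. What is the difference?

P rises by 11

Under competition P = MC = 131, so Q = (153 − 131)/2.5 = 8.8.
Monopoly sets MR = MC: 153 − 5Q = 131 ⇒ Q = 4.4, P = 153 − 2.5·4.4 = 142.
Change in price: 142 − 131 = 11.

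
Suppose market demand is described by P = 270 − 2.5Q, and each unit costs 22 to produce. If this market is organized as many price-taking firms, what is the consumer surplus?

Competitive firms price at marginal cost: P = 22, giving Q = 99.2.
CS = ½·(270 − 22)·99.2 = 12300.8.

CS = 12300.8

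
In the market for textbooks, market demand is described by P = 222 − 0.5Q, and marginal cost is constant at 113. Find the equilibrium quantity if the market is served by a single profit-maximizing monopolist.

A monopolist chooses Q where MR = MC. MR = 222 − Q; setting this equal to 113 gives Q = 109 and P = 167.5.

Q = 109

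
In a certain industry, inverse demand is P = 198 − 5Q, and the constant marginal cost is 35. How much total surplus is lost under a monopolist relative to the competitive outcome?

DWL = 664.225

Under competition P = MC = 35, so Q = (198 − 35)/5 = 32.6.
A monopolist chooses Q where MR = MC. MR = 198 − 10Q; setting this equal to 35 gives Q = 16.3 and P = 116.5.
DWL is the triangle between Q = 16.3 and Q = 32.6: ½·(32.6 − 16.3)·(116.5 − 35) = 664.225.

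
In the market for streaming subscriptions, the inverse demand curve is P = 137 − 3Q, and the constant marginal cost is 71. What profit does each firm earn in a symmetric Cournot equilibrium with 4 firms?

With 4 symmetric Cournot firms, each firm's FOC gives 137 − 15q = 71, so q = 4.4, Q = 4·4.4 = 17.6, and P = 84.2.
Each firm's profit = (84.2 − 71)·4.4 = 58.08.

π_i = 58.08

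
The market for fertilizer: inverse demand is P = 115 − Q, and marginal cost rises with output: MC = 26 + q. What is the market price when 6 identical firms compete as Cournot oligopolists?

P = 48.25

With 6 symmetric Cournot firms, each firm's FOC gives 115 − 7q = 26 + q, so q = 11.125, Q = 6·11.125 = 66.75, and P = 48.25.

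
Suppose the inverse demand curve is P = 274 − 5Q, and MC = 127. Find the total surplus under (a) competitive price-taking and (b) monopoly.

Under competition P = MC = 127, so Q = (274 − 127)/5 = 29.4.
CS = ½·(274 − 127)·29.4 = 2160.9; PS = (127 − 127)·29.4 = 0; TS = 2160.9.
Monopoly sets MR = MC: 274 − 10Q = 127 ⇒ Q = 14.7, P = 274 − 5·14.7 = 200.5.
CS = ½·(274 − 200.5)·14.7 = 540.225; PS = (200.5 − 127)·14.7 = 1080.45; TS = 1620.675.

Competition: TS = 2160.9; Monopoly: TS = 1620.675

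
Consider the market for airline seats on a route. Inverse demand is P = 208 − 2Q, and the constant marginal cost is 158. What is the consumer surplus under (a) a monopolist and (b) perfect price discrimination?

Monopoly sets MR = MC: 208 − 4Q = 158 ⇒ Q = 12.5, P = 208 − 2·12.5 = 183.
CS = ½·(208 − 183)·12.5 = 156.25.
With perfect price discrimination, output is the efficient level Q = 25 (where demand meets MC), but every buyer pays their willingness to pay: CS = 0 and PS = total surplus.
CS = 0.

Monopoly: CS = 156.25; Perfect PD: CS = 0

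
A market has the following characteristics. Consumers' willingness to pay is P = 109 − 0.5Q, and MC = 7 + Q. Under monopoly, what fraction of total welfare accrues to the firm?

PS/TS = 0.8

Monopoly sets MR = MC: 109 − Q = 7 + Q ⇒ Q = 51, P = 109 − 0.5·51 = 83.5.
CS = ½·(109 − 83.5)·51 = 650.25.
PS = P·Q − VC(Q) = 83.5·51 − (7·51 + ½·1·51²) = 2601.
Share captured = PS/TS = 2601/3251.25 = 0.8.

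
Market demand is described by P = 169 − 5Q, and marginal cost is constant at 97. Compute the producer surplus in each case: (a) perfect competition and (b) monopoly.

Competition: PS = 0; Monopoly: PS = 259.2

Perfect competition: P = MC = 97, so 169 − 5Q = 97 and Q = 14.4.
PS = (97 − 97)·14.4 = 0.
A monopolist chooses Q where MR = MC. MR = 169 − 10Q; setting this equal to 97 gives Q = 7.2 and P = 133.
PS = (133 − 97)·7.2 = 259.2.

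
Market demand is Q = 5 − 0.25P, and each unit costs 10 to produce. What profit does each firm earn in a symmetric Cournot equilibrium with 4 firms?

Inverting demand: P = 20 − 4Q.
Cournot with 4 identical firms: the symmetric best-response condition is 20 − 20q = 10. Each firm produces q = 0.5, total output Q = 2, price P = 12.
Each firm's profit = (12 − 10)·0.5 = 1.

π_i = 1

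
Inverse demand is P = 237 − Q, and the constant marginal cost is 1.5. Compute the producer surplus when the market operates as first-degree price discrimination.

Under first-degree price discrimination the firm charges each unit its demand price and produces up to where P = MC, i.e. Q = 235.5. Consumer surplus is zero; producer surplus equals total surplus.
PS = ½·(237 − 1.5)·235.5 = 27730.125.

PS = 27730.125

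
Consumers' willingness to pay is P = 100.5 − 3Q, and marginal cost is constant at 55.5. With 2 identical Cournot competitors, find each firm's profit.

With 2 symmetric Cournot firms, each firm's FOC gives 100.5 − 9q = 55.5, so q = 5, Q = 2·5 = 10, and P = 70.5.
Each firm's profit = (70.5 − 55.5)·5 = 75.

π_i = 75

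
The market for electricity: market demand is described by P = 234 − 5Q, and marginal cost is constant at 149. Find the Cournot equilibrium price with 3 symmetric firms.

P = 170.25

Cournot with 3 identical firms: the symmetric best-response condition is 234 − 20q = 149. Each firm produces q = 4.25, total output Q = 12.75, price P = 170.25.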